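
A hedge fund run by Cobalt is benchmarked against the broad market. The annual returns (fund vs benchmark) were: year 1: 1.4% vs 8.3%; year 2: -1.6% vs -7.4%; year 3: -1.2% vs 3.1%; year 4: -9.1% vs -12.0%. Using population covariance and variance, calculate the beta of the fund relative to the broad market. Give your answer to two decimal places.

0.41

r̄p = -2.6250%,  r̄m = -2.0000%
Cov = Σ(rp − r̄p)(rm − r̄m) / 4 = 26.9850
Var(rm) = Σ(rm − r̄m)² / 4 = 65.3150
β = Cov / Var = 26.9850 / 65.3150 = 0.4132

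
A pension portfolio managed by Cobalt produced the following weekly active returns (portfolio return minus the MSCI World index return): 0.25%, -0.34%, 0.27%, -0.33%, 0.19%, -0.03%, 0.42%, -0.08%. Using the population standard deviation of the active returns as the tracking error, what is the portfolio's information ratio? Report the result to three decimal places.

0.165

Mean return μ = 0.350 / 8 = 0.0438%
Population σ = √[Σ(r − μ)² / 8] = √[0.5644 / 8] = √0.0706 = 0.2657%
IR = μ / tracking error = 0.0438 / 0.2657 = 0.1648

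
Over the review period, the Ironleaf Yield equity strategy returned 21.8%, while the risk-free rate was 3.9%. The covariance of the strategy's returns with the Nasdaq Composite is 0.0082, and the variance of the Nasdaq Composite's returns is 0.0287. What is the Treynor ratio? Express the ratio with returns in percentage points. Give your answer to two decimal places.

β = Cov / Var = 0.0082 / 0.0287 = 0.2857
Treynor = (Rp − Rf) / β = (21.8% − 3.9%) / 0.2857 = 17.90 / 0.2857 = 62.6531

62.65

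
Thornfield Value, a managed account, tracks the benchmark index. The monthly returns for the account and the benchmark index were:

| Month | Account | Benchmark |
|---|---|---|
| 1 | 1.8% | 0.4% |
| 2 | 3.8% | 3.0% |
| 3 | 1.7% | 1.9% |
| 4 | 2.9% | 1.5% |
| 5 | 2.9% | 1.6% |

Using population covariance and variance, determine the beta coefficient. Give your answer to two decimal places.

0.67

r̄p = 2.6200%,  r̄m = 1.6800%
Cov = Σ(rp − r̄p)(rm − r̄m) / 5 = 0.4664
Var(rm) = Σ(rm − r̄m)² / 5 = 0.6936
β = Cov / Var = 0.4664 / 0.6936 = 0.6724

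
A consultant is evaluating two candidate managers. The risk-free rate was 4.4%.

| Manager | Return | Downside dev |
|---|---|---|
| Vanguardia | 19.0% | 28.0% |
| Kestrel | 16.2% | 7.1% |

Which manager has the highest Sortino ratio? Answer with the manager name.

Kestrel

Vanguardia: Sortino ratio = (19.0% − 4.4%) / 28.0% = 0.521
Kestrel: Sortino ratio = (16.2% − 4.4%) / 7.1% = 1.662
Highest: Kestrel (1.662).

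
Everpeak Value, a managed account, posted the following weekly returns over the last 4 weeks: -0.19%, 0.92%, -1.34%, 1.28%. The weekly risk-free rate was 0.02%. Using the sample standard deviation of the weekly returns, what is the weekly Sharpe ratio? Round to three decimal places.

Mean return μ = 0.670 / 4 = 0.1675%
Σ(r − μ)² = (-0.19 − 0.1675)² + (0.92 − 0.1675)² + … = 4.2043
sample σ = √(4.2043 / 3) = √1.4014 = 1.1838%
Sharpe = (μ − rf) / σ = (0.1675 − 0.02) / 1.1838 = 0.1475 / 1.1838 = 0.1246

0.125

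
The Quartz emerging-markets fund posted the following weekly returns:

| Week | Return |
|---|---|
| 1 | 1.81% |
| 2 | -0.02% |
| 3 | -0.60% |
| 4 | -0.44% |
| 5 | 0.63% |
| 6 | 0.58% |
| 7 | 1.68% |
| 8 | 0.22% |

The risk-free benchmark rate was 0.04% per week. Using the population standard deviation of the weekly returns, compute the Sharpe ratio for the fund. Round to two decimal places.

0.53

μ = (1.81 − 0.02 − 0.6 − 0.44 + 0.63 + 0.58 + 1.68 + 0.22) / 8 = 0.4825%
Population σ = √[Σ(r − μ)² / 8] = √[5.5718 / 8] = √0.6965 = 0.8346%
Sharpe = (μ − rf) / σ = (0.4825 − 0.04) / 0.8346 = 0.4425 / 0.8346 = 0.5302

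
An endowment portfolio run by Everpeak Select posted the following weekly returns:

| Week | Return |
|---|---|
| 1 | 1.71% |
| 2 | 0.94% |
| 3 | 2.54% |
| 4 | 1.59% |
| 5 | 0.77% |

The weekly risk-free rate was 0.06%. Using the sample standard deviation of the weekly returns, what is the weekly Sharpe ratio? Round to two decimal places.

μ = (1.71 + 0.94 + 2.54 + 1.59 + 0.77) / 5 = 1.5100%
Σ(r − μ)² = 1.9798; sample σ = √(1.9798/4) = 0.7035%
Sharpe = (μ − rf) / σ = (1.5100 − 0.06) / 0.7035 = 1.4500 / 0.7035 = 2.0611

2.06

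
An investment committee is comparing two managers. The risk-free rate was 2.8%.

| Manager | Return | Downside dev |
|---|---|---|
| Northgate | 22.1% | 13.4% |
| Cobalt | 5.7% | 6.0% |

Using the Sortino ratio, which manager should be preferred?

Northgate

Northgate: Sortino ratio = (22.1% − 2.8%) / 13.4% = 1.440
Cobalt: Sortino ratio = (5.7% − 2.8%) / 6.0% = 0.483
Highest: Northgate (1.440).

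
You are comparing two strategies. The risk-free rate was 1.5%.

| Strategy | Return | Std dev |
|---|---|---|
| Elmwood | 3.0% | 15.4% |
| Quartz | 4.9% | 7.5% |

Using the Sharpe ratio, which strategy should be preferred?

Quartz

Elmwood: Sharpe ratio = (3.0% − 1.5%) / 15.4% = 0.097
Quartz: Sharpe ratio = (4.9% − 1.5%) / 7.5% = 0.453
Highest: Quartz (0.453).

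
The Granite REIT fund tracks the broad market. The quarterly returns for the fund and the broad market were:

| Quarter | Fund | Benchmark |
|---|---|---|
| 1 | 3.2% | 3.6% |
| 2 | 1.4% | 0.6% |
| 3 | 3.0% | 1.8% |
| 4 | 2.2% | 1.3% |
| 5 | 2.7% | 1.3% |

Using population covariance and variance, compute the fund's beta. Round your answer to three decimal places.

r̄p = 2.5000%,  r̄m = 1.7200%
Cov = Σ(rp − r̄p)(rm − r̄m) / 5 = 0.5260
Var(rm) = Σ(rm − r̄m)² / 5 = 1.0296
β = Cov / Var = 0.5260 / 1.0296 = 0.5109

0.511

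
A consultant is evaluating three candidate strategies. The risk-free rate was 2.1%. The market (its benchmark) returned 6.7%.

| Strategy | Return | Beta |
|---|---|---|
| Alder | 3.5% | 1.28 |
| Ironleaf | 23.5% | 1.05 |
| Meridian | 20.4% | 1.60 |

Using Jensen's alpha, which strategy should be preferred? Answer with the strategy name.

Alder: α = 3.5% − [2.1% + 1.28 × (6.7% − 2.1%)] = -4.488
Ironleaf: α = 23.5% − [2.1% + 1.05 × (6.7% − 2.1%)] = 16.570
Meridian: α = 20.4% − [2.1% + 1.60 × (6.7% − 2.1%)] = 10.940
Highest: Ironleaf (16.570).

Ironleaf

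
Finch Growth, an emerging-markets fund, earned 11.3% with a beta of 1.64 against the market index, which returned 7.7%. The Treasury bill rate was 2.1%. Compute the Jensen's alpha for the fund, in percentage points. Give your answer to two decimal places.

0.02

CAPM expected return = Rf + β(Rm − Rf) = 2.1% + 1.64 × (7.7% − 2.1%) = 2.1 + 1.64 × 5.60 = 11.2840%
Jensen's α = Rp − E[R] = 11.3% − 11.2840% = 0.0160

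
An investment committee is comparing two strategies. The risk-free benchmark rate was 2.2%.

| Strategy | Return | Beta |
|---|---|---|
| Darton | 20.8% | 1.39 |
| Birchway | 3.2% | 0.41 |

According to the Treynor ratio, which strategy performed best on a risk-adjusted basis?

Darton

Darton: Treynor = (20.8% − 2.2%) / 1.39 = 13.381
Birchway: Treynor = (3.2% − 2.2%) / 0.41 = 2.439
Highest: Darton (13.381).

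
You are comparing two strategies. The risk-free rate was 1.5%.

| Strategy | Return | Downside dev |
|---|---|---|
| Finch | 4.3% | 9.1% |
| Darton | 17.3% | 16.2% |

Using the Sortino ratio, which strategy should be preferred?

Finch: Sortino ratio = (4.3% − 1.5%) / 9.1% = 0.308
Darton: Sortino ratio = (17.3% − 1.5%) / 16.2% = 0.975
Highest: Darton (0.975).

Darton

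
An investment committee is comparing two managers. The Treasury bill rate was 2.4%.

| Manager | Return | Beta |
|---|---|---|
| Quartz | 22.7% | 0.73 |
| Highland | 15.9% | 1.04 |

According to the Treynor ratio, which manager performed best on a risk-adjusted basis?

Quartz

Quartz: Treynor = (22.7% − 2.4%) / 0.73 = 27.808
Highland: Treynor = (15.9% − 2.4%) / 1.04 = 12.981
Highest: Quartz (27.808).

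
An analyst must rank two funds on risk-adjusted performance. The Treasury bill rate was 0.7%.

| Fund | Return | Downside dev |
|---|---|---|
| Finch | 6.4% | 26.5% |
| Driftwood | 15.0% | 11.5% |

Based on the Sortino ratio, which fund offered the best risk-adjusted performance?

Finch: Sortino ratio = (6.4% − 0.7%) / 26.5% = 0.215
Driftwood: Sortino ratio = (15.0% − 0.7%) / 11.5% = 1.243
Highest: Driftwood (1.243).

Driftwood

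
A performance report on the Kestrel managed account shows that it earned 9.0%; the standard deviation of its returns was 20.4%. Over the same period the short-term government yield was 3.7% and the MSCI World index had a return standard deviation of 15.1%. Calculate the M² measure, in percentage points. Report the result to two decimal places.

Sharpe = (Rp − Rf) / σp = (9.0% − 3.7%) / 20.4% = 0.2598
M² = Rf + Sharpe × σm = 3.7% + 0.2598 × 15.1% = 7.6230%

7.62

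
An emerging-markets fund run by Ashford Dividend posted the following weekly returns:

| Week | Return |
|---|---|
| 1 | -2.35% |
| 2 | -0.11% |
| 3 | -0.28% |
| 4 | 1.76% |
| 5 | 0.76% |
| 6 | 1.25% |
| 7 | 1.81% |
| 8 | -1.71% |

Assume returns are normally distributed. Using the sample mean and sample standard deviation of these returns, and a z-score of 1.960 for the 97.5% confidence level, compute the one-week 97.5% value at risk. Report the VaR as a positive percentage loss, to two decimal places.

2.90

μ = (-2.35 − 0.11 − 0.28 + 1.76 + 0.76 + 1.25 + 1.81 − 1.71) / 8 = 0.1413%
Σ(r − μ)² = 16.8913; sample σ = √(16.8913/7) = 1.5534%
VaR = −(μ − z·σ) = −(0.1413 − 1.960 × 1.5534) = −(-2.9034) = 2.9034%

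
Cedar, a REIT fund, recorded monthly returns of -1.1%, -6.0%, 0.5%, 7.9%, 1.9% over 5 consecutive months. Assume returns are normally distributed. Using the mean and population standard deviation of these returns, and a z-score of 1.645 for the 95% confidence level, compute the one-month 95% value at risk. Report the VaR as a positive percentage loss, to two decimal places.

r̄ = (-1.1 − 6 + 0.5 + 7.9 + 1.9) / 5 = 3.20 / 5 = 0.6400%
Population std dev = √[101.4320 / 5] = 4.5040%
VaR = −(r̄ − z·σ) = −(0.6400 − 1.645 × 4.5040) = −(-6.7691) = 6.7691%

6.77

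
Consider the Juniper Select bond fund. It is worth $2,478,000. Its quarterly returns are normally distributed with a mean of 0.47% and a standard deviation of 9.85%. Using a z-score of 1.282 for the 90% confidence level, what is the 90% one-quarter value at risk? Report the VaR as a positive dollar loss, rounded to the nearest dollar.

Return at the 90% tail: μ − z·σ = 0.47% − 1.282 × 9.85% = 0.47 − 12.6277 = -12.1577%
VaR = −(-12.1577%) × $2,478,000 = 12.1577% × $2,478,000 = $301,268

$301,268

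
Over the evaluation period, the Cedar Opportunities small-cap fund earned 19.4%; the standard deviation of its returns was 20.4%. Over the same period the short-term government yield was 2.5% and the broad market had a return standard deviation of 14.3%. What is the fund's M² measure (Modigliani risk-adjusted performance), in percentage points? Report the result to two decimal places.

Sharpe = (Rp − Rf) / σp = (19.4% − 2.5%) / 20.4% = 0.8284
M² = Rf + Sharpe × σm = 2.5% + 0.8284 × 14.3% = 14.3461%

14.35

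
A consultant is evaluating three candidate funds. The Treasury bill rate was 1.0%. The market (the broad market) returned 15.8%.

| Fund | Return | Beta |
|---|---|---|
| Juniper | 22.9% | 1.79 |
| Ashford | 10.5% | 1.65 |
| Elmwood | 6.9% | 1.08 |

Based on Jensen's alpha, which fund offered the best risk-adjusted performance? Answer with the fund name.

Juniper: α = 22.9% − [1.0% + 1.79 × (15.8% − 1.0%)] = -4.592
Ashford: α = 10.5% − [1.0% + 1.65 × (15.8% − 1.0%)] = -14.920
Elmwood: α = 6.9% − [1.0% + 1.08 × (15.8% − 1.0%)] = -10.084
Highest: Juniper (-4.592).

Juniper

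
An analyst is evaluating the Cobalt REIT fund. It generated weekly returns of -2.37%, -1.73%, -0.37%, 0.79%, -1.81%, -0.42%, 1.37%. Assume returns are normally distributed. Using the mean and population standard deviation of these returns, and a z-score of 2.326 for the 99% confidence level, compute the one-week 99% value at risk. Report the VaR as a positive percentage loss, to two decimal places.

μ = (-2.37 − 1.73 − 0.37 + 0.79 − 1.81 − 0.42 + 1.37) / 7 = -0.6486%
Σ(r − μ)² = (-2.37 − (-0.6486))² + (-1.73 − (-0.6486))² + (-0.37 − (-0.6486))² + … = 11.7557
σ = √[11.7557 / 7] = 1.2959%
VaR = −(μ − z·σ) = −(-0.6486 − 2.326 × 1.2959) = −(-3.6629) = 3.6629%

3.66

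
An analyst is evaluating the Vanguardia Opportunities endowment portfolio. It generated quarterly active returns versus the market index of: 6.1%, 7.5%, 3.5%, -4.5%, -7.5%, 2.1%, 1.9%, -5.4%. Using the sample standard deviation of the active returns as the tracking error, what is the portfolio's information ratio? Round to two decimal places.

r̄ = (6.1 + 7.5 + 3.5 − 4.5 − 7.5 + 2.1 + 1.9 − 5.4) / 8 = 0.4625%
Σ(r − r̄)² = (6.1 − 0.4625)² + (7.5 − 0.4625)² + … = 217.6788
sample σ = √(217.6788 / 7) = √31.0970 = 5.5765%
IR = r̄ / tracking error = 0.4625 / 5.5765 = 0.0829

0.08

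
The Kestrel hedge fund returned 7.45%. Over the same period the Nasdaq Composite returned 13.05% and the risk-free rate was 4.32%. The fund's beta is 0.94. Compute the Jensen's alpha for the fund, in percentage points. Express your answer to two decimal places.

-5.08

CAPM expected return = Rf + β(Rm − Rf) = 4.32% + 0.94 × (13.05% − 4.32%) = 4.32 + 0.94 × 8.73 = 12.5262%
Jensen's α = Rp − E[R] = 7.45% − 12.5262% = -5.0762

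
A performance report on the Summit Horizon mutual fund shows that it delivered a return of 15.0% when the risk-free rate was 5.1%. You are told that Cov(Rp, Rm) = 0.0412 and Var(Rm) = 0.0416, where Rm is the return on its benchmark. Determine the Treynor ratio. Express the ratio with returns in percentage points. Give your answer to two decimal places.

10.00

β = Cov / Var = 0.0412 / 0.0416 = 0.9904
Treynor = (Rp − Rf) / β = (15.0% − 5.1%) / 0.9904 = 9.90 / 0.9904 = 9.9960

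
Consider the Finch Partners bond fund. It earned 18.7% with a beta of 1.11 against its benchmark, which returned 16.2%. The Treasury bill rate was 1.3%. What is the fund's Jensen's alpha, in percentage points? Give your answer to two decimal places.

CAPM expected return = Rf + β(Rm − Rf) = 1.3% + 1.11 × (16.2% − 1.3%) = 1.3 + 1.11 × 14.90 = 17.8390%
Jensen's α = Rp − E[R] = 18.7% − 17.8390% = 0.8610

0.86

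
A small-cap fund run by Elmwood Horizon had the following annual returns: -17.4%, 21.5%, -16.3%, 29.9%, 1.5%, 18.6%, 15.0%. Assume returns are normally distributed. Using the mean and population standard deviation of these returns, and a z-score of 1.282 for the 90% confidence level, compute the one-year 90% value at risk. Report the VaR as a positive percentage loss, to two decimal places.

14.66

μ = (-17.4 + 21.5 − 16.3 + 29.9 + 1.5 + 18.6 + 15) / 7 = 7.5429%
Σ(r − μ)² = (-17.4 − 7.5429)² + (21.5 − 7.5429)² + … = 2099.6571
σ = √[2099.6571 / 7] = 17.3191%
VaR = −(μ − z·σ) = −(7.5429 − 1.282 × 17.3191) = −(-14.6602) = 14.6602%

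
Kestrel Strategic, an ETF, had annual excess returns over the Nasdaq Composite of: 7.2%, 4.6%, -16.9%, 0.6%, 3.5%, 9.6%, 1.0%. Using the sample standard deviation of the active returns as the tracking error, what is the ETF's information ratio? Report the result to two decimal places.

0.16

r̄ = (7.2 + 4.6 − 16.9 + 0.6 + 3.5 + 9.6 + 1) / 7 = 9.60 / 7 = 1.3714%
Σ(r − r̄)² = (7.2 − 1.3714)² + (4.6 − 1.3714)² + (-16.9 − 1.3714)² + … = 451.2143
sample σ = √(451.2143 / 6) = √75.2024 = 8.6719%
IR = r̄ / tracking error = 1.3714 / 8.6719 = 0.1581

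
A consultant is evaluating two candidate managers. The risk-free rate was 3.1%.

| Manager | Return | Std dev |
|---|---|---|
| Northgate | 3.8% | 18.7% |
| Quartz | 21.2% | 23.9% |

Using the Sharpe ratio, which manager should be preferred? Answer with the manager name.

Quartz

Northgate: Sharpe ratio = (3.8% − 3.1%) / 18.7% = 0.037
Quartz: Sharpe ratio = (21.2% − 3.1%) / 23.9% = 0.757
Highest: Quartz (0.757).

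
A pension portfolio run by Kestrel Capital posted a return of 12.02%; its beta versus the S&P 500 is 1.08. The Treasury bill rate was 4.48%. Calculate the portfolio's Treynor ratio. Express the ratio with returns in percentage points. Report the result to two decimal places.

6.98

Treynor = (Rp − Rf) / β = (12.02% − 4.48%) / 1.08 = 7.54 / 1.08 = 6.9815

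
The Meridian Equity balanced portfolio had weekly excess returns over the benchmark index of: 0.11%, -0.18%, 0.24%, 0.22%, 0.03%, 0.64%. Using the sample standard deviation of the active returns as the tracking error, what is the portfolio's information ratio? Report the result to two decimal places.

0.65

Mean return r̄ = 1.060 / 6 = 0.1767%
Sample std dev = √[0.3737 / 5] = 0.2734%
IR = r̄ / tracking error = 0.1767 / 0.2734 = 0.6463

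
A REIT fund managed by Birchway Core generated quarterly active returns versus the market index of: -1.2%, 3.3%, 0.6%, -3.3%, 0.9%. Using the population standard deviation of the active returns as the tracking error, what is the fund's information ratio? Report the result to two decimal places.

0.03

Mean return r̄ = 0.30 / 5 = 0.0600%
Population σ = √[Σ(r − r̄)² / 5] = √[24.3720 / 5] = √4.8744 = 2.2078%
IR = r̄ / tracking error = 0.0600 / 2.2078 = 0.0272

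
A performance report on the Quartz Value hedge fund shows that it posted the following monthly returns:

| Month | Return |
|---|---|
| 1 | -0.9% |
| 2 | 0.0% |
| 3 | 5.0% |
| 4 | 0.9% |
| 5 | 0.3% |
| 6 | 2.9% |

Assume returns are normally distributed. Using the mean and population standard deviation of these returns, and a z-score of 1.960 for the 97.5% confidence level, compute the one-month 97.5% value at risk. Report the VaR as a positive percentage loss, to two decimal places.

2.55

μ = (-0.9 + 0 + 5 + 0.9 + 0.3 + 2.9) / 6 = 1.3667%
Σ(r − μ)² = (-0.9 − 1.3667)² + (0 − 1.3667)² + (5 − 1.3667)² + … = 23.9133
σ = √[23.9133 / 6] = 1.9964%
VaR = −(μ − z·σ) = −(1.3667 − 1.960 × 1.9964) = −(-2.5462) = 2.5462%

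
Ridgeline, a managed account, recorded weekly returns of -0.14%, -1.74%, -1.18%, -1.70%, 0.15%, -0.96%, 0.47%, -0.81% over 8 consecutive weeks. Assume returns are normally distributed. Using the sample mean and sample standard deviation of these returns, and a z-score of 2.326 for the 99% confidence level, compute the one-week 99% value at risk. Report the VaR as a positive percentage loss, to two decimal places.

2.66

r̄ = (-0.14 − 1.74 − 1.18 − 1.7 + 0.15 − 0.96 + 0.47 − 0.81) / 8 = -5.910 / 8 = -0.7388%
Σ(r − r̄)² = (-0.14 − (-0.7388))² + (-1.74 − (-0.7388))² + … = 4.7847
sample σ = √(4.7847 / 7) = √0.6835 = 0.8267%
VaR = −(r̄ − z·σ) = −(-0.7388 − 2.326 × 0.8267) = −(-2.6617) = 2.6617%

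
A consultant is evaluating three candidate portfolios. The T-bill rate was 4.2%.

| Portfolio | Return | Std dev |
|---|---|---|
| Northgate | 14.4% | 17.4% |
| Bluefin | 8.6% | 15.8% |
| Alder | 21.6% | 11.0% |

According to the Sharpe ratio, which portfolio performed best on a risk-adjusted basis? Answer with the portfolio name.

Alder

Northgate: Sharpe ratio = (14.4% − 4.2%) / 17.4% = 0.586
Bluefin: Sharpe ratio = (8.6% − 4.2%) / 15.8% = 0.278
Alder: Sharpe ratio = (21.6% − 4.2%) / 11.0% = 1.582
Highest: Alder (1.582).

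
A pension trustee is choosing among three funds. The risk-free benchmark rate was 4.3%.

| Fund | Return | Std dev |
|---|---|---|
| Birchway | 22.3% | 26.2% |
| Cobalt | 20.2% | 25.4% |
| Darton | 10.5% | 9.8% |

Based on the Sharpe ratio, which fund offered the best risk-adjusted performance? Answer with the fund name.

Birchway: Sharpe ratio = (22.3% − 4.3%) / 26.2% = 0.687
Cobalt: Sharpe ratio = (20.2% − 4.3%) / 25.4% = 0.626
Darton: Sharpe ratio = (10.5% − 4.3%) / 9.8% = 0.633
Highest: Birchway (0.687).

Birchway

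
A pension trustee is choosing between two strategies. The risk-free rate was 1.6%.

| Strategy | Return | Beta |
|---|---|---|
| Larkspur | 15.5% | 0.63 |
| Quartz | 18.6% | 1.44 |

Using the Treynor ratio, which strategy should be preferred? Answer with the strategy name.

Larkspur

Larkspur: Treynor = (15.5% − 1.6%) / 0.63 = 22.063
Quartz: Treynor = (18.6% − 1.6%) / 1.44 = 11.806
Highest: Larkspur (22.063).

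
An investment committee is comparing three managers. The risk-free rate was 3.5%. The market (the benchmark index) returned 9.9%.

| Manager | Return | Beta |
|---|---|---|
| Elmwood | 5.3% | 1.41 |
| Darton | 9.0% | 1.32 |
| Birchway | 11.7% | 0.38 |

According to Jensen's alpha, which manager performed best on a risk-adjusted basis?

Birchway

Elmwood: α = 5.3% − [3.5% + 1.41 × (9.9% − 3.5%)] = -7.224
Darton: α = 9.0% − [3.5% + 1.32 × (9.9% − 3.5%)] = -2.948
Birchway: α = 11.7% − [3.5% + 0.38 × (9.9% − 3.5%)] = 5.768
Highest: Birchway (5.768).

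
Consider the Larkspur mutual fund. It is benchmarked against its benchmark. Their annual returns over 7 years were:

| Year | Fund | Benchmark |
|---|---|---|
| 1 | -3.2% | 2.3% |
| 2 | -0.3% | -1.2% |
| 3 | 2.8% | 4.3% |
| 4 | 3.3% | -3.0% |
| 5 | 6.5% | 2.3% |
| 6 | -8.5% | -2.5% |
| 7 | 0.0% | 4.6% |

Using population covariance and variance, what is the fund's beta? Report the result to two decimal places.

r̄p = 0.0857%,  r̄m = 0.9714%
Cov = Σ(rp − r̄p)(rm − r̄m) / 7 = 4.3939
Var(rm) = Σ(rm − r̄m)² / 7 = 8.6163
β = Cov / Var = 4.3939 / 8.6163 = 0.5100

0.51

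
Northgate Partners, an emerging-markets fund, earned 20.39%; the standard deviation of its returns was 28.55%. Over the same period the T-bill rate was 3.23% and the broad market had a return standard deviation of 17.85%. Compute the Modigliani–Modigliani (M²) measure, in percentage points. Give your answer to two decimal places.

Sharpe = (Rp − Rf) / σp = (20.39% − 3.23%) / 28.55% = 0.6011
M² = Rf + Sharpe × σm = 3.23% + 0.6011 × 17.85% = 13.9596%

13.96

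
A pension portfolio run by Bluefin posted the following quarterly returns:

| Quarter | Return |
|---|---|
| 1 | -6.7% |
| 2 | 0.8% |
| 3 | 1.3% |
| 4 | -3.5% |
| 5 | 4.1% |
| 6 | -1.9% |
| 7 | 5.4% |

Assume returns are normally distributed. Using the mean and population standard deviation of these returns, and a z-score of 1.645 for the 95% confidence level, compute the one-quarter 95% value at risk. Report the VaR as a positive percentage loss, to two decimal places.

Mean return μ = -0.50 / 7 = -0.0714%
Population std dev = √[109.0143 / 7] = 3.9463%
VaR = −(μ − z·σ) = −(-0.0714 − 1.645 × 3.9463) = −(-6.5631) = 6.5631%

6.56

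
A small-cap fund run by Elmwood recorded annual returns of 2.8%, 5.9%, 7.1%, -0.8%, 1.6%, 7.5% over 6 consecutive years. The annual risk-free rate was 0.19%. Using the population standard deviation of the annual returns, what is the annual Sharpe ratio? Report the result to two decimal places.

1.26

μ = (2.8 + 5.9 + 7.1 − 0.8 + 1.6 + 7.5) / 6 = 4.0167%
Σ(r − μ)² = 55.7083; population σ = √(55.7083/6) = 3.0471%
Sharpe = (μ − rf) / σ = (4.0167 − 0.19) / 3.0471 = 3.8267 / 3.0471 = 1.2558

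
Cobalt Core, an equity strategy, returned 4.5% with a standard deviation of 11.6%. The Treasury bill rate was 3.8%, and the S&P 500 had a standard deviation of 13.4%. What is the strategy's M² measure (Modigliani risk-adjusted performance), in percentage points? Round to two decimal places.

Sharpe = (Rp − Rf) / σp = (4.5% − 3.8%) / 11.6% = 0.0603
M² = Rf + Sharpe × σm = 3.8% + 0.0603 × 13.4% = 4.6080%

4.61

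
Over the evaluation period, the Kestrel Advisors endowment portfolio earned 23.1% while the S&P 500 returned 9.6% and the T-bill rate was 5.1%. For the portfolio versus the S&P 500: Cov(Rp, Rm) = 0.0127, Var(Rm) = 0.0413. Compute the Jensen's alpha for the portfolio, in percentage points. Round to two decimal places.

16.62

β = Cov / Var = 0.0127 / 0.0413 = 0.3075
E[R] = Rf + β(Rm − Rf) = 5.1% + 0.3075 × (9.6% − 5.1%) = 6.4838%
α = Rp − E[R] = 23.1% − 6.4838% = 16.6162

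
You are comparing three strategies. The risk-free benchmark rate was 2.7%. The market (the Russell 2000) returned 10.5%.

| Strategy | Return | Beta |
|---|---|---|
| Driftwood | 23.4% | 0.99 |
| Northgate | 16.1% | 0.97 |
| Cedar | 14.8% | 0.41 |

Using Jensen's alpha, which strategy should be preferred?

Driftwood

Driftwood: α = 23.4% − [2.7% + 0.99 × (10.5% − 2.7%)] = 12.978
Northgate: α = 16.1% − [2.7% + 0.97 × (10.5% − 2.7%)] = 5.834
Cedar: α = 14.8% − [2.7% + 0.41 × (10.5% − 2.7%)] = 8.902
Highest: Driftwood (12.978).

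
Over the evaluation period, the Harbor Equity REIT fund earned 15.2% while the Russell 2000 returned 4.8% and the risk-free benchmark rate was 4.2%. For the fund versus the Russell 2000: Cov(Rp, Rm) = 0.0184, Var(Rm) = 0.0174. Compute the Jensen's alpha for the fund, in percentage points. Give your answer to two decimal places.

β = Cov / Var = 0.0184 / 0.0174 = 1.0575
E[R] = Rf + β(Rm − Rf) = 4.2% + 1.0575 × (4.8% − 4.2%) = 4.8345%
α = Rp − E[R] = 15.2% − 4.8345% = 10.3655

10.37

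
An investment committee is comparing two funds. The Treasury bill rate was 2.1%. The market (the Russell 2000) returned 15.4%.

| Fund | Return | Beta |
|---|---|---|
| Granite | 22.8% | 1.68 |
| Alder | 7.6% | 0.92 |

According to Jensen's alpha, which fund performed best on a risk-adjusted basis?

Granite: α = 22.8% − [2.1% + 1.68 × (15.4% − 2.1%)] = -1.644
Alder: α = 7.6% − [2.1% + 0.92 × (15.4% − 2.1%)] = -6.736
Highest: Granite (-1.644).

Granite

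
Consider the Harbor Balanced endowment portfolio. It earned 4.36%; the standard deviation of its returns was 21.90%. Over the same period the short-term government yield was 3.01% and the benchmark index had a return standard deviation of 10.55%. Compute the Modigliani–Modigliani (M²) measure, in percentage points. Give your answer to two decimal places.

Sharpe = (Rp − Rf) / σp = (4.36% − 3.01%) / 21.90% = 0.0616
M² = Rf + Sharpe × σm = 3.01% + 0.0616 × 10.55% = 3.6599%

3.66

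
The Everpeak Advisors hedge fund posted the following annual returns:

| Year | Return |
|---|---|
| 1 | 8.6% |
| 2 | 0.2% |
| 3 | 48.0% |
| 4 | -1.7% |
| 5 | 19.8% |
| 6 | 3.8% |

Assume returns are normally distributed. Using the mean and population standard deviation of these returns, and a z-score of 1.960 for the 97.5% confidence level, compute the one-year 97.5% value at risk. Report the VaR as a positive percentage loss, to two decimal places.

r̄ = (8.6 + 0.2 + 48 − 1.7 + 19.8 + 3.8) / 6 = 13.1167%
Σ(r − r̄)² = (8.6 − 13.1167)² + (0.2 − 13.1167)² + … = 1755.0883
population σ = √(1755.0883 / 6) = √292.5147 = 17.1031%
VaR = −(r̄ − z·σ) = −(13.1167 − 1.960 × 17.1031) = −(-20.4054) = 20.4054%

20.41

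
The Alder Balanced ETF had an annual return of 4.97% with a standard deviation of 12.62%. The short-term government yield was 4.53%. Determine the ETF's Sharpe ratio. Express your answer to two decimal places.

Sharpe = (Rp − Rf) / σp = (4.97% − 4.53%) / 12.62% = 0.44% / 12.62% = 0.0349

0.03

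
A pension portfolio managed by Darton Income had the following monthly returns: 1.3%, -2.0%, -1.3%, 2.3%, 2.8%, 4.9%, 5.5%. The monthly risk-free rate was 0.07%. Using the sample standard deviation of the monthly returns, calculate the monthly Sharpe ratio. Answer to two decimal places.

0.65

Mean return μ = 13.50 / 7 = 1.9286%
Sample std dev = √[48.7343 / 6] = 2.8500%
Sharpe = (μ − rf) / σ = (1.9286 − 0.07) / 2.8500 = 1.8586 / 2.8500 = 0.6521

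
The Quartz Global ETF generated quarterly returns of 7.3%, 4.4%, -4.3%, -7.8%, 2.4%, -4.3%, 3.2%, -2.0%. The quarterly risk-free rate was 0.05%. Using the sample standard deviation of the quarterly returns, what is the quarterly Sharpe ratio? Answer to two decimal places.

Mean return r̄ = -1.10 / 8 = -0.1375%
Sample std dev = √[190.3188 / 7] = 5.2142%
Sharpe = (r̄ − rf) / σ = (-0.1375 − 0.05) / 5.2142 = -0.1875 / 5.2142 = -0.0360

-0.04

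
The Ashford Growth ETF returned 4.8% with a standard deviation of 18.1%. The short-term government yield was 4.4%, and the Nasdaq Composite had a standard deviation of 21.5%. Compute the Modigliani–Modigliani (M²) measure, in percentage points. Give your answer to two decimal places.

4.88

Sharpe = (Rp − Rf) / σp = (4.8% − 4.4%) / 18.1% = 0.0221
M² = Rf + Sharpe × σm = 4.4% + 0.0221 × 21.5% = 4.8752%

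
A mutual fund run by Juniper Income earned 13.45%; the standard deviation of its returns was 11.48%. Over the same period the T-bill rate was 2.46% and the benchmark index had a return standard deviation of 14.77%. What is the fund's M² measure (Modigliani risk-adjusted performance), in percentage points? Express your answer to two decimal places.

Sharpe = (Rp − Rf) / σp = (13.45% − 2.46%) / 11.48% = 0.9573
M² = Rf + Sharpe × σm = 2.46% + 0.9573 × 14.77% = 16.5993%

16.60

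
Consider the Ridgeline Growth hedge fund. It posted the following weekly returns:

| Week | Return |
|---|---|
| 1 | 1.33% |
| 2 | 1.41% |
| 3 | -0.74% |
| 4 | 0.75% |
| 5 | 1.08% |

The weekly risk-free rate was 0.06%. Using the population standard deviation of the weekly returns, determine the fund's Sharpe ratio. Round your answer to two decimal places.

r̄ = (1.33 + 1.41 − 0.74 + 0.75 + 1.08) / 5 = 3.830 / 5 = 0.7660%
Σ(r − r̄)² = 3.0997; population σ = √(3.0997/5) = 0.7874%
Sharpe = (r̄ − rf) / σ = (0.7660 − 0.06) / 0.7874 = 0.7060 / 0.7874 = 0.8966

0.90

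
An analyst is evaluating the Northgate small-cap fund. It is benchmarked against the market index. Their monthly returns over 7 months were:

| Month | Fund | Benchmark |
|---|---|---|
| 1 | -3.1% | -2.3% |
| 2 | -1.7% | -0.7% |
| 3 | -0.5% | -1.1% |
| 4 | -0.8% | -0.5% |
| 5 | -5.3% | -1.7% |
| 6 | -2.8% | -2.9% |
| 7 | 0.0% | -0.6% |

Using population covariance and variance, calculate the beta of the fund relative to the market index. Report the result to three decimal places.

r̄p = -2.0286%,  r̄m = -1.4000%
Cov = Σ(rp − r̄p)(rm − r̄m) / 7 = 0.9314
Var(rm) = Σ(rm − r̄m)² / 7 = 0.7400
β = Cov / Var = 0.9314 / 0.7400 = 1.2586

1.259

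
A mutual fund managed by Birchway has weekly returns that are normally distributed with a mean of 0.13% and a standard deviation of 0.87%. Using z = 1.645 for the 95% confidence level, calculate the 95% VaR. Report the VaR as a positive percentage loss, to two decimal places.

1.30

VaR (as % loss) = −(μ − z·σ) = −(0.13% − 1.645 × 0.87%) = −(-1.30115%) = 1.30115%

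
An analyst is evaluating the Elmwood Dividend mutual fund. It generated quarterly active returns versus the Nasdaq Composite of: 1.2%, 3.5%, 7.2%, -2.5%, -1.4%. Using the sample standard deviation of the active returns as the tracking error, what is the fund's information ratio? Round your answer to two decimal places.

0.41

Mean return μ = 8.00 / 5 = 1.6000%
Σ(r − μ)² = (1.2 − 1.6000)² + (3.5 − 1.6000)² + (7.2 − 1.6000)² + … = 60.9400
σ = √[60.9400 / 4] = 3.9032%
IR = μ / tracking error = 1.6000 / 3.9032 = 0.4099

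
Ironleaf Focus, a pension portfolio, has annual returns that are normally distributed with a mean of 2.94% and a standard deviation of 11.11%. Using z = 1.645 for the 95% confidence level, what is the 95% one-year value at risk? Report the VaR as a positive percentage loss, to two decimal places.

VaR (as % loss) = −(μ − z·σ) = −(2.94% − 1.645 × 11.11%) = −(-15.33595%) = 15.33595%

15.34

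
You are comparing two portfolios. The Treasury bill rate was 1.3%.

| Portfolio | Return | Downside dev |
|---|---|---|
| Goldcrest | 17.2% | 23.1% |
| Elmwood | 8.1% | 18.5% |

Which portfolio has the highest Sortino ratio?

Goldcrest: Sortino ratio = (17.2% − 1.3%) / 23.1% = 0.688
Elmwood: Sortino ratio = (8.1% − 1.3%) / 18.5% = 0.368
Highest: Goldcrest (0.688).

Goldcrest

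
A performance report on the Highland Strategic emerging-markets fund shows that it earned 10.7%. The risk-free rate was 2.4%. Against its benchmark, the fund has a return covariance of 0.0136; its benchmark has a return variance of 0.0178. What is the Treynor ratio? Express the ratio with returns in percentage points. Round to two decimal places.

10.86

β = Cov / Var = 0.0136 / 0.0178 = 0.7640
Treynor = (Rp − Rf) / β = (10.7% − 2.4%) / 0.7640 = 8.30 / 0.7640 = 10.8639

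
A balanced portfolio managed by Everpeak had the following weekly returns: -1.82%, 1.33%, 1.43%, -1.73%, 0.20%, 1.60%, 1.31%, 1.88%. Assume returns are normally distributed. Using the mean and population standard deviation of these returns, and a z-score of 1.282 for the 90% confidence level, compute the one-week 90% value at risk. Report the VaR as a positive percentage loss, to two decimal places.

1.27

μ = (-1.82 + 1.33 + 1.43 − 1.73 + 0.2 + 1.6 + 1.31 + 1.88) / 8 = 4.200 / 8 = 0.5250%
Σ(r − μ)² = 15.7646; population σ = √(15.7646/8) = 1.4038%
VaR = −(μ − z·σ) = −(0.5250 − 1.282 × 1.4038) = −(-1.2747) = 1.2747%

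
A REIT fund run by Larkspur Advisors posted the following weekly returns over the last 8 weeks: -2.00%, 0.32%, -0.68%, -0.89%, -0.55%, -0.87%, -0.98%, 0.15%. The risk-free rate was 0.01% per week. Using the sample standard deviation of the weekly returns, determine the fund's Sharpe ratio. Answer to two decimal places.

Mean return μ = -5.500 / 8 = -0.6875%
Sample σ = √[Σ(r − μ)² / 7] = √[3.6180 / 7] = √0.5169 = 0.7190%
Sharpe = (μ − rf) / σ = (-0.6875 − 0.01) / 0.7190 = -0.6975 / 0.7190 = -0.9701

-0.97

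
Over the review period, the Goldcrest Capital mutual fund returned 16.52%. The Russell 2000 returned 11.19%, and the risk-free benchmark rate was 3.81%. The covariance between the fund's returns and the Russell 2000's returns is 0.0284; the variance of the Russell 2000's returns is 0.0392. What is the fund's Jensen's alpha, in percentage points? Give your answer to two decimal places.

β = Cov / Var = 0.0284 / 0.0392 = 0.7245
E[R] = Rf + β(Rm − Rf) = 3.81% + 0.7245 × (11.19% − 3.81%) = 9.1568%
α = Rp − E[R] = 16.52% − 9.1568% = 7.3632

7.36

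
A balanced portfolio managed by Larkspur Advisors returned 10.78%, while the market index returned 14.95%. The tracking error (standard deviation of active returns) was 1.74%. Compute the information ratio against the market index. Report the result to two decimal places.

-2.40

IR = (Rp − Rb) / TE = (10.78% − 14.95%) / 1.74% = -4.17% / 1.74% = -2.3966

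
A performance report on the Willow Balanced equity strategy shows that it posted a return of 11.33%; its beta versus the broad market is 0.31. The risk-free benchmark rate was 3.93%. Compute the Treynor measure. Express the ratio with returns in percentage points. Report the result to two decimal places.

Treynor = (Rp − Rf) / β = (11.33% − 3.93%) / 0.31 = 7.40 / 0.31 = 23.8710

23.87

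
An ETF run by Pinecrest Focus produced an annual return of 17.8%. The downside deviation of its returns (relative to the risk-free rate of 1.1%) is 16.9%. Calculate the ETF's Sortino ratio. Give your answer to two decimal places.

Sortino = (Rp − Rf) / σd = (17.8% − 1.1%) / 16.9% = 16.70% / 16.9% = 0.9882

0.99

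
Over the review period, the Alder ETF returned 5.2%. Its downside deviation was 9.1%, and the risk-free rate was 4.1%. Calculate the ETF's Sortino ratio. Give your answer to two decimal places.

Sortino = (Rp − Rf) / σd = (5.2% − 4.1%) / 9.1% = 1.10% / 9.1% = 0.1209

0.12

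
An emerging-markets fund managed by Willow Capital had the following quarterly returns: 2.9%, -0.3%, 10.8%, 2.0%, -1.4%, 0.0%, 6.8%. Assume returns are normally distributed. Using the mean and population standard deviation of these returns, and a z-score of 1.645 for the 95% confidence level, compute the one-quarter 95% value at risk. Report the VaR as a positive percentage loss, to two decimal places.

3.71

μ = (2.9 − 0.3 + 10.8 + 2 − 1.4 + 0 + 6.8) / 7 = 2.9714%
Σ(r − μ)² = (2.9 − 2.9714)² + (-0.3 − 2.9714)² + (10.8 − 2.9714)² + … = 115.5343
σ = √[115.5343 / 7] = 4.0626%
VaR = −(μ − z·σ) = −(2.9714 − 1.645 × 4.0626) = −(-3.7116) = 3.7116%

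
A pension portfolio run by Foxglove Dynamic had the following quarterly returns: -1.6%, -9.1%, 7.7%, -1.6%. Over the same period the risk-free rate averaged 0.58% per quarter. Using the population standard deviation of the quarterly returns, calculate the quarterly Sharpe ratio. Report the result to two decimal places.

Mean return r̄ = -4.60 / 4 = -1.1500%
Σ(r − r̄)² = (-1.6 − (-1.1500))² + (-9.1 − (-1.1500))² + … = 141.9300
σ = √[141.9300 / 4] = 5.9567%
Sharpe = (r̄ − rf) / σ = (-1.1500 − 0.58) / 5.9567 = -1.7300 / 5.9567 = -0.2904

-0.29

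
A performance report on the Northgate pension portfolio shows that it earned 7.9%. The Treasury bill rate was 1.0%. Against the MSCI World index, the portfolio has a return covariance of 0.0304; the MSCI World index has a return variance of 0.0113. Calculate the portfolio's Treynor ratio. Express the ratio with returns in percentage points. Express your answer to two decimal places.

β = Cov / Var = 0.0304 / 0.0113 = 2.6903
Treynor = (Rp − Rf) / β = (7.9% − 1.0%) / 2.6903 = 6.90 / 2.6903 = 2.5648

2.56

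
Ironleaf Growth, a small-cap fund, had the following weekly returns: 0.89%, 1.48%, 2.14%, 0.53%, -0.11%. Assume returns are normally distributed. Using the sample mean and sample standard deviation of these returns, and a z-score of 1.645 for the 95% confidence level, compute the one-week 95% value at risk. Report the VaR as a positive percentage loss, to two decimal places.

0.44

Mean return μ = 4.930 / 5 = 0.9860%
Σ(r − μ)² = (0.89 − 0.9860)² + (1.48 − 0.9860)² + … = 2.9941
σ = √[2.9941 / 4] = 0.8652%
VaR = −(μ − z·σ) = −(0.9860 − 1.645 × 0.8652) = −(-0.4373) = 0.4373%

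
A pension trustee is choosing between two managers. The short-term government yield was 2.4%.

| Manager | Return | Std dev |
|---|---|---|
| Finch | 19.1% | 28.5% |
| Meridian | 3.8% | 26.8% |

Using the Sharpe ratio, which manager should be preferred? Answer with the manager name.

Finch: Sharpe ratio = (19.1% − 2.4%) / 28.5% = 0.586
Meridian: Sharpe ratio = (3.8% − 2.4%) / 26.8% = 0.052
Highest: Finch (0.586).

Finch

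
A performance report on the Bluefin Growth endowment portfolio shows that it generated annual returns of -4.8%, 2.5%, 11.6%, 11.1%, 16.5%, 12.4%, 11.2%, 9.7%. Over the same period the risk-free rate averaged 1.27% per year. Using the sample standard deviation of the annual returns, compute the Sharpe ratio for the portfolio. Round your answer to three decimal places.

Mean return μ = 70.20 / 8 = 8.7750%
Sample σ = √[Σ(r − μ)² / 7] = √[316.5950 / 7] = √45.2279 = 6.7252%
Sharpe = (μ − rf) / σ = (8.7750 − 1.27) / 6.7252 = 7.5050 / 6.7252 = 1.1160

1.116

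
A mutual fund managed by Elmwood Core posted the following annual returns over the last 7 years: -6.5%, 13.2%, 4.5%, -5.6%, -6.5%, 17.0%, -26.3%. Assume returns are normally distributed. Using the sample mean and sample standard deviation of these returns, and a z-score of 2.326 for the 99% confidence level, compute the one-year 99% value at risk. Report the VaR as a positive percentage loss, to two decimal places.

r̄ = (-6.5 + 13.2 + 4.5 − 5.6 − 6.5 + 17 − 26.3) / 7 = -1.4571%
Sample σ = √[Σ(r − r̄)² / 6] = √[1276.1771 / 6] = √212.6962 = 14.5841%
VaR = −(r̄ − z·σ) = −(-1.4571 − 2.326 × 14.5841) = −(-35.3797) = 35.3797%

35.38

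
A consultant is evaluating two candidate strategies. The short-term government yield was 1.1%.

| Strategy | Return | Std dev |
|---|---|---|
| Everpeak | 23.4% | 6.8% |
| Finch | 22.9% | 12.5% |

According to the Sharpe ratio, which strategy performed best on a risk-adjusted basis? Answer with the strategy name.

Everpeak: Sharpe ratio = (23.4% − 1.1%) / 6.8% = 3.279
Finch: Sharpe ratio = (22.9% − 1.1%) / 12.5% = 1.744
Highest: Everpeak (3.279).

Everpeak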